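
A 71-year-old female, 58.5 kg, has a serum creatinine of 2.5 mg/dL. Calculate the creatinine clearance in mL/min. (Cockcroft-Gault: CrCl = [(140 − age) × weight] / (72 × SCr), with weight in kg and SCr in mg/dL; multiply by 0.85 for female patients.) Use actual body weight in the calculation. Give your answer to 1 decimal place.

CrCl = (140 − 71) × 58.5 / (72 × 2.5) × 0.85 = 4036.5 / 180.00 × 0.85 ≈ 19.1 mL/min

19.1 mL/min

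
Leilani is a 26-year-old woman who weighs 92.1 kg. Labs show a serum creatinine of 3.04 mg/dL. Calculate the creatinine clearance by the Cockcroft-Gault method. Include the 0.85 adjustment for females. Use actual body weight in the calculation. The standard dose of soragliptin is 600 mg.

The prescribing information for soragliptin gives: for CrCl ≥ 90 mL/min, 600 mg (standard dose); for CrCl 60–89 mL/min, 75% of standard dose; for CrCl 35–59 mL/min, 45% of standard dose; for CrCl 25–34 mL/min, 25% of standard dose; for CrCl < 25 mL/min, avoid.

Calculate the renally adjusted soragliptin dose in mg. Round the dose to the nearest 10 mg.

270 mg

CrCl = (140 − 26) × 92.1 / (72 × 3.04) × 0.85 = 10499.4 / 218.88 × 0.85 ≈ 40.8 mL/min
CrCl ≈ 41 mL/min → bracket 35–59 mL/min.
45% of 600 mg = 270 mg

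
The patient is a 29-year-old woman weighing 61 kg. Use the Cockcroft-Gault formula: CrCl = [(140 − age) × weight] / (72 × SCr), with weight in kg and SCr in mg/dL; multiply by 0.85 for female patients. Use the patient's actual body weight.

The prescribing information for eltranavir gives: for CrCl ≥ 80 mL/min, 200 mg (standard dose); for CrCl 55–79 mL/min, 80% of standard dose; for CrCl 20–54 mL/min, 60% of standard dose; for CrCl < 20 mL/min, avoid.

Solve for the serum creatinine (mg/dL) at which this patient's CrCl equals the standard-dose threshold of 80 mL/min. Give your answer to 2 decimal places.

Standard dose requires CrCl ≥ 80 mL/min.
Set (140 − 29) × 61 × 0.85 / (72 × SCr) = 80
SCr = (140 − 29) × 61 × 0.85 / (72 × 80) = 0.999 mg/dL

1.00 mg/dL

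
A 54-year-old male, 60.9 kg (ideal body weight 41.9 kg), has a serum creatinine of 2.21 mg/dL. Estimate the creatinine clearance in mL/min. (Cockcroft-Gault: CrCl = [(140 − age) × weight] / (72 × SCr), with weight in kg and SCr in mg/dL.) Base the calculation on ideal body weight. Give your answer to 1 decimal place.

CrCl = (140 − 54) × 41.9 / (72 × 2.21) = 3603.4 / 159.12 ≈ 22.6 mL/min

22.6 mL/min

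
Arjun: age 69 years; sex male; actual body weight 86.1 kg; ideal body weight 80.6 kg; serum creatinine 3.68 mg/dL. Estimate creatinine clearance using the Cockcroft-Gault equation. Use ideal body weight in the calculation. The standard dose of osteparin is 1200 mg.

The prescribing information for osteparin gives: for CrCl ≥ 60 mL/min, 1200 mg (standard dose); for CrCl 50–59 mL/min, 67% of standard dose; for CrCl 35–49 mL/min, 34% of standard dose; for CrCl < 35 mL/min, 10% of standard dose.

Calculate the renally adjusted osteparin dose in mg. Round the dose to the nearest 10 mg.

120 mg

CrCl = (140 − 69) × 80.6 / (72 × 3.68) = 5722.6 / 264.96 ≈ 21.6 mL/min
CrCl ≈ 22 mL/min → bracket < 35 mL/min.
10% of 1200 mg = 120 mg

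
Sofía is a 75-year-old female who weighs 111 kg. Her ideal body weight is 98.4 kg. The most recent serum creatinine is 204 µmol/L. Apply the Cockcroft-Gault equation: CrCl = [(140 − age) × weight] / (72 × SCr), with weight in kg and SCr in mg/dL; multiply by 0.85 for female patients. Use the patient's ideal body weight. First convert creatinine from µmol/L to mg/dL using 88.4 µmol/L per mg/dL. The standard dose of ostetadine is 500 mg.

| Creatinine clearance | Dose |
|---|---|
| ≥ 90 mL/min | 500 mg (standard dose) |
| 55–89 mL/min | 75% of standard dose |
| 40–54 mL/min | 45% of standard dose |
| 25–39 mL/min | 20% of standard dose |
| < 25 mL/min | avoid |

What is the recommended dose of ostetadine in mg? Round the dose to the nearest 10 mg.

100 mg

SCr = 204 / 88.4 = 2.308 mg/dL
CrCl = (140 − 75) × 98.4 / (72 × 2.308) × 0.85 = 6396.0 / 166.18 × 0.85 ≈ 32.7 mL/min
CrCl ≈ 33 mL/min → bracket 25–39 mL/min.
20% of 500 mg = 100 mg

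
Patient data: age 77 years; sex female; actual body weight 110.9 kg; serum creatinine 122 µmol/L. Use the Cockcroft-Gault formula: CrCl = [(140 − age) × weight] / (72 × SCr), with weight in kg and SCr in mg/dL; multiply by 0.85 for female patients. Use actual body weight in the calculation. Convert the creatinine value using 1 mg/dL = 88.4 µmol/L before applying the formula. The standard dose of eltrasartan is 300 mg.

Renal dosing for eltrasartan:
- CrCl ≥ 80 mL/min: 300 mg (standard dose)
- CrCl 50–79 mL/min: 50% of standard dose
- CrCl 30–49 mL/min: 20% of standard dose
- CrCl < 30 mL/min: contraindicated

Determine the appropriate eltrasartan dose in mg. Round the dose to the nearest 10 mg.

SCr = 122 / 88.4 = 1.38 mg/dL
CrCl = (140 − 77) × 110.9 / (72 × 1.38) × 0.85 = 6986.7 / 99.36 × 0.85 ≈ 59.8 mL/min
CrCl ≈ 60 mL/min → bracket 50–79 mL/min.
50% of 300 mg = 150 mg

150 mg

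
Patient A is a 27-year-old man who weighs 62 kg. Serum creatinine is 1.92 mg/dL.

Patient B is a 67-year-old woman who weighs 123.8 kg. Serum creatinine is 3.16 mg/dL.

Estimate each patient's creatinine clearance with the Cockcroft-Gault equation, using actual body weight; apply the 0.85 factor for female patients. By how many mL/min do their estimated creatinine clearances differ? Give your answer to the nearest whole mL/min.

17 mL/min

Patient A: CrCl = (140 − 27) × 62 / (72 × 1.92) = 7006.0 / 138.24 ≈ 50.7 mL/min
Patient B: CrCl = (140 − 67) × 123.8 / (72 × 3.16) × 0.85 = 9037.4 / 227.52 × 0.85 ≈ 33.8 mL/min
|50.7 − 33.8| = 16.9 mL/min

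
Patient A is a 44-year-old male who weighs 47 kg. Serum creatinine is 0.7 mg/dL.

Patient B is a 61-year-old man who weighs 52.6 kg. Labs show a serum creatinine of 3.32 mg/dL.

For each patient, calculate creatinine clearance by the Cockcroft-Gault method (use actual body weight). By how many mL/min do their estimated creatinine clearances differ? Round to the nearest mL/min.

72 mL/min

Patient A: CrCl = (140 − 44) × 47 / (72 × 0.7) = 4512.0 / 50.40 ≈ 89.5 mL/min
Patient B: CrCl = (140 − 61) × 52.6 / (72 × 3.32) = 4155.4 / 239.04 ≈ 17.4 mL/min
|89.5 − 17.4| = 72.1 mL/min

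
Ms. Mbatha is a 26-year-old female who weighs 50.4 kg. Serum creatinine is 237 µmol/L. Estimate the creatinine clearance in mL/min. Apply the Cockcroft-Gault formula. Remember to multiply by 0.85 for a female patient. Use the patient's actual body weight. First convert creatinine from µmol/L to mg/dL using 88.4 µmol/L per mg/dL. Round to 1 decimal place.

25.3 mL/min

SCr = 237 / 88.4 = 2.681 mg/dL
CrCl = (140 − 26) × 50.4 / (72 × 2.681) × 0.85 = 5745.6 / 193.03 × 0.85 ≈ 25.3 mL/min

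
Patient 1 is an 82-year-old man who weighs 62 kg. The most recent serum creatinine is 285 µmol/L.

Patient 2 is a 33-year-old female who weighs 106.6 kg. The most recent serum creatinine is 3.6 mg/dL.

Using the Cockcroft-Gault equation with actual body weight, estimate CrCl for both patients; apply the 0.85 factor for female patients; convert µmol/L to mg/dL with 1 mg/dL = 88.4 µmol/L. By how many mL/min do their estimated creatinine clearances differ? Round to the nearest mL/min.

22 mL/min

Patient 1: SCr = 285 / 88.4 = 3.224 mg/dL
Patient 1: CrCl = (140 − 82) × 62 / (72 × 3.224) = 3596.0 / 232.13 ≈ 15.5 mL/min
Patient 2: CrCl = (140 − 33) × 106.6 / (72 × 3.6) × 0.85 = 11406.2 / 259.20 × 0.85 ≈ 37.4 mL/min
|15.5 − 37.4| = 21.9 mL/min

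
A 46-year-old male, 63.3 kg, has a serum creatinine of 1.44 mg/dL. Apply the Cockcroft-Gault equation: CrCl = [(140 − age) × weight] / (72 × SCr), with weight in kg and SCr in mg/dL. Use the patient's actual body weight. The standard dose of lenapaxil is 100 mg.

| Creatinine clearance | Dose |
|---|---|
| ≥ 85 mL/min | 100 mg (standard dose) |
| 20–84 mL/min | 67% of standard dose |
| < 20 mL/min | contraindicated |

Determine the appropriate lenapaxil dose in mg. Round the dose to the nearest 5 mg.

CrCl = (140 − 46) × 63.3 / (72 × 1.44) = 5950.2 / 103.68 ≈ 57.4 mL/min
CrCl ≈ 57 mL/min → bracket 20–84 mL/min.
67% of 100 mg = 67 mg → 65 mg

65 mg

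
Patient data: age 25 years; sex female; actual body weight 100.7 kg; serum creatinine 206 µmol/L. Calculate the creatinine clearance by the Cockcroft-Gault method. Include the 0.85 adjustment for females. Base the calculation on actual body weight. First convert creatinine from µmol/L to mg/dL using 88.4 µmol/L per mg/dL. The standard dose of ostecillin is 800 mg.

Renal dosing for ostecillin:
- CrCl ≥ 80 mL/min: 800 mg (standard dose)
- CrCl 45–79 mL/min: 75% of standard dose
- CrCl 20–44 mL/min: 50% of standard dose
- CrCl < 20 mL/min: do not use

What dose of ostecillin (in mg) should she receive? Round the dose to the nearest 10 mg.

SCr = 206 / 88.4 = 2.33 mg/dL
CrCl = (140 − 25) × 100.7 / (72 × 2.33) × 0.85 = 11580.5 / 167.76 × 0.85 ≈ 58.7 mL/min
CrCl ≈ 59 mL/min → bracket 45–79 mL/min.
75% of 800 mg = 600 mg

600 mg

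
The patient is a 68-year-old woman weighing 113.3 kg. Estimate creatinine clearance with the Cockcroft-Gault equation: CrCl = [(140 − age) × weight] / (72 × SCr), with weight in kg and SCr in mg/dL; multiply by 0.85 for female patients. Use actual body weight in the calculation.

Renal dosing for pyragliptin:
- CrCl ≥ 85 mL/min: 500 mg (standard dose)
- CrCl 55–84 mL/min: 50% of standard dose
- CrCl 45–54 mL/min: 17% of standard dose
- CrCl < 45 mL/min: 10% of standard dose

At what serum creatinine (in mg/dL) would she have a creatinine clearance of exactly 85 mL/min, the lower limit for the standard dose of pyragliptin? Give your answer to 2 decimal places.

1.13 mg/dL

Standard dose requires CrCl ≥ 85 mL/min.
Set (140 − 68) × 113.3 × 0.85 / (72 × SCr) = 85
SCr = (140 − 68) × 113.3 × 0.85 / (72 × 85) = 1.133 mg/dL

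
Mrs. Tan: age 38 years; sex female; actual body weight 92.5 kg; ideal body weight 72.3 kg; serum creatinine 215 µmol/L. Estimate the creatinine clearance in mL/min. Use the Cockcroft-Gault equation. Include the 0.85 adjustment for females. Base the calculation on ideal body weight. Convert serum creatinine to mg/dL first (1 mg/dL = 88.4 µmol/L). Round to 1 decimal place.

SCr = 215 / 88.4 = 2.432 mg/dL
CrCl = (140 − 38) × 72.3 / (72 × 2.432) × 0.85 = 7374.6 / 175.10 × 0.85 ≈ 35.8 mL/min

35.8 mL/min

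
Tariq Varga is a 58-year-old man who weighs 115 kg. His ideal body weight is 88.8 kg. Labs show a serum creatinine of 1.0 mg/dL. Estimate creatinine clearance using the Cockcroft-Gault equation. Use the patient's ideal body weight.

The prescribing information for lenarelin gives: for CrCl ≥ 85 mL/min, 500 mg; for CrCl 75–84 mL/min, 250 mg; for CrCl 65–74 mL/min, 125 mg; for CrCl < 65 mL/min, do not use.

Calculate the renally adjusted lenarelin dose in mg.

500 mg

CrCl = (140 − 58) × 88.8 / (72 × 1) = 7281.6 / 72.00 ≈ 101.1 mL/min
CrCl ≈ 101 mL/min → bracket ≥ 85 mL/min.
Dose for this bracket: 500 mg.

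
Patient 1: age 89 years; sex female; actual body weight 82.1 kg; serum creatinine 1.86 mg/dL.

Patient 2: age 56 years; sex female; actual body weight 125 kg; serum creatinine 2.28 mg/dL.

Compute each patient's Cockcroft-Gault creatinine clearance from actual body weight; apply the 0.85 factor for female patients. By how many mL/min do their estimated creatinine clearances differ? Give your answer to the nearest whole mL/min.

28 mL/min

Patient 1: CrCl = (140 − 89) × 82.1 / (72 × 1.86) × 0.85 = 4187.1 / 133.92 × 0.85 ≈ 26.6 mL/min
Patient 2: CrCl = (140 − 56) × 125 / (72 × 2.28) × 0.85 = 10500.0 / 164.16 × 0.85 ≈ 54.4 mL/min
|26.6 − 54.4| = 27.8 mL/min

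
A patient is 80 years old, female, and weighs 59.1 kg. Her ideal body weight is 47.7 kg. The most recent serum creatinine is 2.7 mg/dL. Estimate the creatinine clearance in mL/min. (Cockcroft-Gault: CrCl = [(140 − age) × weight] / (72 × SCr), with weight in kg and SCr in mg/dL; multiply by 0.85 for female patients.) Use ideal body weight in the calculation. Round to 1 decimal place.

CrCl = (140 − 80) × 47.7 / (72 × 2.7) × 0.85 = 2862.0 / 194.40 × 0.85 ≈ 12.5 mL/min

12.5 mL/min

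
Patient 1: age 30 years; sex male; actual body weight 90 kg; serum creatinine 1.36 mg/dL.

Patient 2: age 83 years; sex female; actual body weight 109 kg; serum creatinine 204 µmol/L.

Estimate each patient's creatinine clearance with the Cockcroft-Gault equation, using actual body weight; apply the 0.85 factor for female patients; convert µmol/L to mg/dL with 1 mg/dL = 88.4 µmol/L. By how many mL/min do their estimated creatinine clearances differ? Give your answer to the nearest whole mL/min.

Patient 1: CrCl = (140 − 30) × 90 / (72 × 1.36) = 9900.0 / 97.92 ≈ 101.1 mL/min
Patient 2: SCr = 204 / 88.4 = 2.308 mg/dL
Patient 2: CrCl = (140 − 83) × 109 / (72 × 2.308) × 0.85 = 6213.0 / 166.18 × 0.85 ≈ 31.8 mL/min
|101.1 − 31.8| = 69.3 mL/min

69 mL/min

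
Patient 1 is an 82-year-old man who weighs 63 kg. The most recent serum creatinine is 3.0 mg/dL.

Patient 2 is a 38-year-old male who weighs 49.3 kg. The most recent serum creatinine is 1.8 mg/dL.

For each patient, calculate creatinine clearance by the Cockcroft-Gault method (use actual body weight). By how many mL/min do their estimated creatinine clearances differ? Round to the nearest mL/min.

22 mL/min

Patient 1: CrCl = (140 − 82) × 63 / (72 × 3) = 3654.0 / 216.00 ≈ 16.9 mL/min
Patient 2: CrCl = (140 − 38) × 49.3 / (72 × 1.8) = 5028.6 / 129.60 ≈ 38.8 mL/min
|16.9 − 38.8| = 21.9 mL/min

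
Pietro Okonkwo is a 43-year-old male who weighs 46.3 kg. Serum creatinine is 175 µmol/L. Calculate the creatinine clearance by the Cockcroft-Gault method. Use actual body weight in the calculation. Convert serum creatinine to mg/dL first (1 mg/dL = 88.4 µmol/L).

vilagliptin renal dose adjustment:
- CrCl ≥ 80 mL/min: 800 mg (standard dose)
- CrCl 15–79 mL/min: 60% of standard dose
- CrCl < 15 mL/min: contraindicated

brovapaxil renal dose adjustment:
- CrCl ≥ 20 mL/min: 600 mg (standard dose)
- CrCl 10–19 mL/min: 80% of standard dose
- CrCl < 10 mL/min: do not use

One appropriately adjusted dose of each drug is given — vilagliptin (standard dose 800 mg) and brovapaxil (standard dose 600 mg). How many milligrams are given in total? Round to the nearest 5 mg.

1080 mg

SCr = 175 / 88.4 = 1.98 mg/dL
CrCl = (140 − 43) × 46.3 / (72 × 1.98) = 4491.1 / 142.56 ≈ 31.5 mL/min
CrCl ≈ 32 mL/min.
vilagliptin: 15–79 mL/min → 60% of 800 mg = 480 mg.
brovapaxil: ≥ 20 mL/min → 100% of 600 mg = 600 mg.
Total = 480 + 600 = 1080 mg.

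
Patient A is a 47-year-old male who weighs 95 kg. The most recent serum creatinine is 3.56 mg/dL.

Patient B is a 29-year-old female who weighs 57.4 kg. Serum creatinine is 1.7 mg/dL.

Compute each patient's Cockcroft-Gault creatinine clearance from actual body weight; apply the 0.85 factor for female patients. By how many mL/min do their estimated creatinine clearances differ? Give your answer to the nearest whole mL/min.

Patient A: CrCl = (140 − 47) × 95 / (72 × 3.56) = 8835.0 / 256.32 ≈ 34.5 mL/min
Patient B: CrCl = (140 − 29) × 57.4 / (72 × 1.7) × 0.85 = 6371.4 / 122.40 × 0.85 ≈ 44.2 mL/min
|34.5 − 44.2| = 9.7 mL/min

10 mL/min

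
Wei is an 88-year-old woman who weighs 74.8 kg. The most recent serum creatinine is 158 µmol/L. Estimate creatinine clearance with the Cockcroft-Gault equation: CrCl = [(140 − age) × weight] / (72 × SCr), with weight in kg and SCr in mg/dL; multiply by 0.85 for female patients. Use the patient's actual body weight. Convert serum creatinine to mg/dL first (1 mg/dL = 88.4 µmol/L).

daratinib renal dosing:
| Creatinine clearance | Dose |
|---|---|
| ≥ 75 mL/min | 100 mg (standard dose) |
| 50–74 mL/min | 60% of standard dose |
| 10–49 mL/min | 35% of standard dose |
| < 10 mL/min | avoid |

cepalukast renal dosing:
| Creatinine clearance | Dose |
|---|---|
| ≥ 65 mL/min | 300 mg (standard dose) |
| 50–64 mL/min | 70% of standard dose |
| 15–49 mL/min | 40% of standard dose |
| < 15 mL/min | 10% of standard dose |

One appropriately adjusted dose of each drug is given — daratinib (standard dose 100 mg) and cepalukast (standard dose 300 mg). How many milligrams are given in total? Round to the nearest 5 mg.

155 mg

SCr = 158 / 88.4 = 1.787 mg/dL
CrCl = (140 − 88) × 74.8 / (72 × 1.787) × 0.85 = 3889.6 / 128.66 × 0.85 ≈ 25.7 mL/min
CrCl ≈ 26 mL/min.
daratinib: 10–49 mL/min → 35% of 100 mg = 35 mg.
cepalukast: 15–49 mL/min → 40% of 300 mg = 120 mg.
Total = 35 + 120 = 155 mg.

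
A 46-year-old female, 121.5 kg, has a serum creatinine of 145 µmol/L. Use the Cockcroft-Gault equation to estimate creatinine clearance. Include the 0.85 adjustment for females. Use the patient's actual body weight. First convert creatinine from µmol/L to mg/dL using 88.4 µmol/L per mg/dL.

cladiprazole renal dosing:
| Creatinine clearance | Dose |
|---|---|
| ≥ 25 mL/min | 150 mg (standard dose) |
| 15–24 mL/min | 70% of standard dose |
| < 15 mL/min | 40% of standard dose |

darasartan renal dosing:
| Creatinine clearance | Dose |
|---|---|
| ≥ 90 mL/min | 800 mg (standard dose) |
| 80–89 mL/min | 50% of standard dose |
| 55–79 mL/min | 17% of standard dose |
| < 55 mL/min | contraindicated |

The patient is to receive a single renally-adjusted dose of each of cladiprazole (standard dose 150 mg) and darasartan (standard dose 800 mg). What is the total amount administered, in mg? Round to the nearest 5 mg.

550 mg

SCr = 145 / 88.4 = 1.64 mg/dL
CrCl = (140 − 46) × 121.5 / (72 × 1.64) × 0.85 = 11421.0 / 118.08 × 0.85 ≈ 82.2 mL/min
CrCl ≈ 82 mL/min.
cladiprazole: ≥ 25 mL/min → 100% of 150 mg = 150 mg.
darasartan: 80–89 mL/min → 50% of 800 mg = 400 mg.
Total = 150 + 400 = 550 mg.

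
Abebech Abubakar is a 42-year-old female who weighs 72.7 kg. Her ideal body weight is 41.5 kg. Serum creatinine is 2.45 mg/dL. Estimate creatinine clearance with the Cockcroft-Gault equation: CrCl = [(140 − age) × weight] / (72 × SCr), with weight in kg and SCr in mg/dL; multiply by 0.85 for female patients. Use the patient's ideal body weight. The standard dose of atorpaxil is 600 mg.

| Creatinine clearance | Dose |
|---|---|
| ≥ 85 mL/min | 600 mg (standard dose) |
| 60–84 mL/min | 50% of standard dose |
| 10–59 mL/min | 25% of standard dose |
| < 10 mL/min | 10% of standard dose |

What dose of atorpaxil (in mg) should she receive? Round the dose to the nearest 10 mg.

CrCl = (140 − 42) × 41.5 / (72 × 2.45) × 0.85 = 4067.0 / 176.40 × 0.85 ≈ 19.6 mL/min
CrCl ≈ 20 mL/min → bracket 10–59 mL/min.
25% of 600 mg = 150 mg

150 mg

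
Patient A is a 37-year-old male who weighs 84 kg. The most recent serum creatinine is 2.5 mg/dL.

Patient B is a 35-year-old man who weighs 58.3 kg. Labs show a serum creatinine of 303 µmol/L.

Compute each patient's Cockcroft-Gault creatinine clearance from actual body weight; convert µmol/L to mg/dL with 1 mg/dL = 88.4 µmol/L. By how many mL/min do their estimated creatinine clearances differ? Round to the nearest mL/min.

23 mL/min

Patient A: CrCl = (140 − 37) × 84 / (72 × 2.5) = 8652.0 / 180.00 ≈ 48.1 mL/min
Patient B: SCr = 303 / 88.4 = 3.428 mg/dL
Patient B: CrCl = (140 − 35) × 58.3 / (72 × 3.428) = 6121.5 / 246.82 ≈ 24.8 mL/min
|48.1 − 24.8| = 23.3 mL/min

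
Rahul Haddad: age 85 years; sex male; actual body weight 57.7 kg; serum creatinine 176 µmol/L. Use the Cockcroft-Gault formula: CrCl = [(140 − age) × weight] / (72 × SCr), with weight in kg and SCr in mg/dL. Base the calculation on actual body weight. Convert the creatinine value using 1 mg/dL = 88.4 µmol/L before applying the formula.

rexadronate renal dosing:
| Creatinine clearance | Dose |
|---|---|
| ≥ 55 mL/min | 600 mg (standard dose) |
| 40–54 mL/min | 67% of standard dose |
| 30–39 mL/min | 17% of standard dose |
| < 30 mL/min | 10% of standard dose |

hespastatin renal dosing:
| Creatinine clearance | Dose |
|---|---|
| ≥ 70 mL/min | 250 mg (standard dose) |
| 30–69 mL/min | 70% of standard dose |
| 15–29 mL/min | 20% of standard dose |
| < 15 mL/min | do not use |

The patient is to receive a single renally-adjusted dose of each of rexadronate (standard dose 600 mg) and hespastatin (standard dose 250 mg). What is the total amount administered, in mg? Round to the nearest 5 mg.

110 mg

SCr = 176 / 88.4 = 1.991 mg/dL
CrCl = (140 − 85) × 57.7 / (72 × 1.991) = 3173.5 / 143.35 ≈ 22.1 mL/min
CrCl ≈ 22 mL/min.
rexadronate: < 30 mL/min → 10% of 600 mg = 60 mg.
hespastatin: 15–29 mL/min → 20% of 250 mg = 50 mg.
Total = 60 + 50 = 110 mg.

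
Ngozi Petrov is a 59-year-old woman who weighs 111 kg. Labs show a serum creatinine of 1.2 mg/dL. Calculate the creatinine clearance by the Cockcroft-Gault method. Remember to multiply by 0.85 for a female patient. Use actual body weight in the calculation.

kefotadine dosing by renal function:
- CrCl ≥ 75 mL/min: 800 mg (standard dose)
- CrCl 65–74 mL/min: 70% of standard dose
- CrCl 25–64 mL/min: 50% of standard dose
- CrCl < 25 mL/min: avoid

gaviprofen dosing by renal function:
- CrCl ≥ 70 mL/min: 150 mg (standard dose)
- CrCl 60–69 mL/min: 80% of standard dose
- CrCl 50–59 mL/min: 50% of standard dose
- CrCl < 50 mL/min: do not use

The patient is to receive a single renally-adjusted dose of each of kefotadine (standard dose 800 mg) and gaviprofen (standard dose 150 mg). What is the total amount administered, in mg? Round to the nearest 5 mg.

950 mg

CrCl = (140 − 59) × 111 / (72 × 1.2) × 0.85 = 8991.0 / 86.40 × 0.85 ≈ 88.5 mL/min
CrCl ≈ 88 mL/min.
kefotadine: ≥ 75 mL/min → 100% of 800 mg = 800 mg.
gaviprofen: ≥ 70 mL/min → 100% of 150 mg = 150 mg.
Total = 800 + 150 = 950 mg.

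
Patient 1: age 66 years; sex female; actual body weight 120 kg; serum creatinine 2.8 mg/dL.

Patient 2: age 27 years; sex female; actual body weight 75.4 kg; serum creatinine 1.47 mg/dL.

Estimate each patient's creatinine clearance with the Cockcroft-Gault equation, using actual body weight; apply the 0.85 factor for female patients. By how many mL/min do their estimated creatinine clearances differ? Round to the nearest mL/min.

31 mL/min

Patient 1: CrCl = (140 − 66) × 120 / (72 × 2.8) × 0.85 = 8880.0 / 201.60 × 0.85 ≈ 37.4 mL/min
Patient 2: CrCl = (140 − 27) × 75.4 / (72 × 1.47) × 0.85 = 8520.2 / 105.84 × 0.85 ≈ 68.4 mL/min
|37.4 − 68.4| = 31.0 mL/min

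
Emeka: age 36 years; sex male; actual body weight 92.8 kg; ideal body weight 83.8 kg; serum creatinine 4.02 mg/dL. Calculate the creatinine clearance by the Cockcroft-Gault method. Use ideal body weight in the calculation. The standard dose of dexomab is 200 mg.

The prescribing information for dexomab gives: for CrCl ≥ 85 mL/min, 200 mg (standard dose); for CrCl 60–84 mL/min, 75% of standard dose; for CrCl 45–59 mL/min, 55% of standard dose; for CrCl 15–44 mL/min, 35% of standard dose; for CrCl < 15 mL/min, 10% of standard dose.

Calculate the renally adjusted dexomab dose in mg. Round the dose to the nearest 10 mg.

CrCl = (140 − 36) × 83.8 / (72 × 4.02) = 8715.2 / 289.44 ≈ 30.1 mL/min
CrCl ≈ 30 mL/min → bracket 15–44 mL/min.
35% of 200 mg = 70 mg

70 mg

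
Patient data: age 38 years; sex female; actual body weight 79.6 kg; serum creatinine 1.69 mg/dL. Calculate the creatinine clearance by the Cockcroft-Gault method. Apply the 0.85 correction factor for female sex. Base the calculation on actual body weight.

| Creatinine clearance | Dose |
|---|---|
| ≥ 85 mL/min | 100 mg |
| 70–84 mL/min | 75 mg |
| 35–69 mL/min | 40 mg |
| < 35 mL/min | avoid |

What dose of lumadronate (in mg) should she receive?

CrCl = (140 − 38) × 79.6 / (72 × 1.69) × 0.85 = 8119.2 / 121.68 × 0.85 ≈ 56.7 mL/min
CrCl ≈ 57 mL/min → bracket 35–69 mL/min.
Dose for this bracket: 40 mg.

40 mg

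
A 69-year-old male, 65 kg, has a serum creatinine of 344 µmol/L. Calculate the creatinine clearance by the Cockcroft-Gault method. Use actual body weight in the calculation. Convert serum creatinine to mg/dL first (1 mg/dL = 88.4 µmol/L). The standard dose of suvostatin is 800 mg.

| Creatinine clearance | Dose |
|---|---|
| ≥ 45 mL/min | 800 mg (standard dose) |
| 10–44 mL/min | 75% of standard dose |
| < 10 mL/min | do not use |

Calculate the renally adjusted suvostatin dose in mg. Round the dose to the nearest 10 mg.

SCr = 344 / 88.4 = 3.891 mg/dL
CrCl = (140 − 69) × 65 / (72 × 3.891) = 4615.0 / 280.15 ≈ 16.5 mL/min
CrCl ≈ 16 mL/min → bracket 10–44 mL/min.
75% of 800 mg = 600 mg

600 mg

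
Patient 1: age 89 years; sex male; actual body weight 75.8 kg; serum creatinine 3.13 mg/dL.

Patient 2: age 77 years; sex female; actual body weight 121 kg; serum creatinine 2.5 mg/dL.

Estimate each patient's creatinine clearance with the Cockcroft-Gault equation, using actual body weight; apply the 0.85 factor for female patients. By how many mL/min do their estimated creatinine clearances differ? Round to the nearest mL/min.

19 mL/min

Patient 1: CrCl = (140 − 89) × 75.8 / (72 × 3.13) = 3865.8 / 225.36 ≈ 17.2 mL/min
Patient 2: CrCl = (140 − 77) × 121 / (72 × 2.5) × 0.85 = 7623.0 / 180.00 × 0.85 ≈ 36.0 mL/min
|17.2 − 36.0| = 18.8 mL/min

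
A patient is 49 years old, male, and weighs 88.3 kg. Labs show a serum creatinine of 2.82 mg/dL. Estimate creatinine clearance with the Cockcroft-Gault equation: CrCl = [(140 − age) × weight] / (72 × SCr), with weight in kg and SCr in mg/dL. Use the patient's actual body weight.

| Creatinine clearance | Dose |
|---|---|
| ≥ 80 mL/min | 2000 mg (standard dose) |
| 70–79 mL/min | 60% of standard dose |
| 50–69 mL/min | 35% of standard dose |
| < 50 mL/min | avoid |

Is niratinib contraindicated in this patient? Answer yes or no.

CrCl = (140 − 49) × 88.3 / (72 × 2.82) = 8035.3 / 203.04 ≈ 39.6 mL/min
CrCl ≈ 40 mL/min, which is < 50 mL/min.

yes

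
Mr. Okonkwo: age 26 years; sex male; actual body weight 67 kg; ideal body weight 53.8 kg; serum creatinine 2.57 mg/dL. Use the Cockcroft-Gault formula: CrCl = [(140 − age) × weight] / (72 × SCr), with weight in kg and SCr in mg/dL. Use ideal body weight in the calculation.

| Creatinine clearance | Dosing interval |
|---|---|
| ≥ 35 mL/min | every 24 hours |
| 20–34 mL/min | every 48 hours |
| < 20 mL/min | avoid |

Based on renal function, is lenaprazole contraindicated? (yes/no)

CrCl = (140 − 26) × 53.8 / (72 × 2.57) = 6133.2 / 185.04 ≈ 33.1 mL/min
CrCl ≈ 33 mL/min, which is ≥ 20 mL/min.

no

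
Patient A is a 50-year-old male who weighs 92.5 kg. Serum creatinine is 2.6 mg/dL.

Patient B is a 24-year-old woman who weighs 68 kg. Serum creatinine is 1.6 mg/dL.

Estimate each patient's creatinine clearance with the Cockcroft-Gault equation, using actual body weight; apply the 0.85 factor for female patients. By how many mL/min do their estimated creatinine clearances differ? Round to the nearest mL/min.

14 mL/min

Patient A: CrCl = (140 − 50) × 92.5 / (72 × 2.6) = 8325.0 / 187.20 ≈ 44.5 mL/min
Patient B: CrCl = (140 − 24) × 68 / (72 × 1.6) × 0.85 = 7888.0 / 115.20 × 0.85 ≈ 58.2 mL/min
|44.5 − 58.2| = 13.7 mL/min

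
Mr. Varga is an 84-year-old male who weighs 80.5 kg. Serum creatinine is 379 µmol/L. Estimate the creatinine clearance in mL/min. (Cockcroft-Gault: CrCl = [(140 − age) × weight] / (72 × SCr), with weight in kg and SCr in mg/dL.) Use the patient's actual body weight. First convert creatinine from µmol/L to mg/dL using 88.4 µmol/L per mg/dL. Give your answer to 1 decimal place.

14.6 mL/min

SCr = 379 / 88.4 = 4.287 mg/dL
CrCl = (140 − 84) × 80.5 / (72 × 4.287) = 4508.0 / 308.66 ≈ 14.6 mL/min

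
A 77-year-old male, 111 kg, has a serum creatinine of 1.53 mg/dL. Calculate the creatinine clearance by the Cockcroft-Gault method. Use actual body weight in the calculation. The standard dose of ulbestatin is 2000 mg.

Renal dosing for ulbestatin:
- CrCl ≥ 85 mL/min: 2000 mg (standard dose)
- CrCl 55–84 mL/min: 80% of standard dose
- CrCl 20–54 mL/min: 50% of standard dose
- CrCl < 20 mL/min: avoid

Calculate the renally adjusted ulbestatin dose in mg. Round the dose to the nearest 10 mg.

CrCl = (140 − 77) × 111 / (72 × 1.53) = 6993.0 / 110.16 ≈ 63.5 mL/min
CrCl ≈ 63 mL/min → bracket 55–84 mL/min.
80% of 2000 mg = 1600 mg

1600 mg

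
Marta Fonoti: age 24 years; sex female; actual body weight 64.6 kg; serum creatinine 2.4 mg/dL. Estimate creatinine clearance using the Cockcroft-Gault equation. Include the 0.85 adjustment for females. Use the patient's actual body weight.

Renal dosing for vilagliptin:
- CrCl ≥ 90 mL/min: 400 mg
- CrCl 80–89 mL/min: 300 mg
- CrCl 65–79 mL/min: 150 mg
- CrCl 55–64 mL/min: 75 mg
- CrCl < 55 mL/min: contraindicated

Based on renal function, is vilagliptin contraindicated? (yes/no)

yes

CrCl = (140 − 24) × 64.6 / (72 × 2.4) × 0.85 = 7493.6 / 172.80 × 0.85 ≈ 36.9 mL/min
CrCl ≈ 37 mL/min, which is < 55 mL/min.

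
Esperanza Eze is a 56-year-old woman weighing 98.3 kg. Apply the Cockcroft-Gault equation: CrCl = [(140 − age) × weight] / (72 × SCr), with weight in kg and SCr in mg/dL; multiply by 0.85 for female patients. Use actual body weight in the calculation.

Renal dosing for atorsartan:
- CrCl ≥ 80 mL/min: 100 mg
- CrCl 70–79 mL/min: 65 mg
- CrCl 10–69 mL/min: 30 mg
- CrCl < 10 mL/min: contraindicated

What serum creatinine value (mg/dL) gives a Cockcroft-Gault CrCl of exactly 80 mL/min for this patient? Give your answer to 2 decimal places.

Standard dose requires CrCl ≥ 80 mL/min.
Set (140 − 56) × 98.3 × 0.85 / (72 × SCr) = 80
SCr = (140 − 56) × 98.3 × 0.85 / (72 × 80) = 1.219 mg/dL

1.22 mg/dL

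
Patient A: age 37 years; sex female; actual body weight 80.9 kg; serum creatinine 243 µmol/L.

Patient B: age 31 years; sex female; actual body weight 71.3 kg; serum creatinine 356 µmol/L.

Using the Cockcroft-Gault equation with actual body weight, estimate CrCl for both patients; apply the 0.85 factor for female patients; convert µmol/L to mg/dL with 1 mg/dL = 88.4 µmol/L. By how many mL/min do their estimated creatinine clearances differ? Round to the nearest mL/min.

13 mL/min

Patient A: SCr = 243 / 88.4 = 2.749 mg/dL
Patient A: CrCl = (140 − 37) × 80.9 / (72 × 2.749) × 0.85 = 8332.7 / 197.93 × 0.85 ≈ 35.8 mL/min
Patient B: SCr = 356 / 88.4 = 4.027 mg/dL
Patient B: CrCl = (140 − 31) × 71.3 / (72 × 4.027) × 0.85 = 7771.7 / 289.94 × 0.85 ≈ 22.8 mL/min
|35.8 − 22.8| = 13.0 mL/min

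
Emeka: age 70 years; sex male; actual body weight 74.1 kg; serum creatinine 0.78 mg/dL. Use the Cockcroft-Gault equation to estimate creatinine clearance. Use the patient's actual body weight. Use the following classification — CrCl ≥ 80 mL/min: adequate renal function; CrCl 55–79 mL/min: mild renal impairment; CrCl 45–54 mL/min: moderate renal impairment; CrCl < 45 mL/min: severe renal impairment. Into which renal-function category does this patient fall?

adequate renal function

CrCl = (140 − 70) × 74.1 / (72 × 0.78) = 5187.0 / 56.16 ≈ 92.4 mL/min
92 mL/min falls in the 'adequate renal function' range.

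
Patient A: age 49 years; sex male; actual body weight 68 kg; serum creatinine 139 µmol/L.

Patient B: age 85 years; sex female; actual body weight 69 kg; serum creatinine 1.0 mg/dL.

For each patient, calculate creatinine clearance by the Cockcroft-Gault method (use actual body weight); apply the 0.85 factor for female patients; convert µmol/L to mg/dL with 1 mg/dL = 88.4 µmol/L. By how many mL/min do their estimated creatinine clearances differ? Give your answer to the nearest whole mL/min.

Patient A: SCr = 139 / 88.4 = 1.572 mg/dL
Patient A: CrCl = (140 − 49) × 68 / (72 × 1.572) = 6188.0 / 113.18 ≈ 54.7 mL/min
Patient B: CrCl = (140 − 85) × 69 / (72 × 1) × 0.85 = 3795.0 / 72.00 × 0.85 ≈ 44.8 mL/min
|54.7 − 44.8| = 9.9 mL/min

10 mL/min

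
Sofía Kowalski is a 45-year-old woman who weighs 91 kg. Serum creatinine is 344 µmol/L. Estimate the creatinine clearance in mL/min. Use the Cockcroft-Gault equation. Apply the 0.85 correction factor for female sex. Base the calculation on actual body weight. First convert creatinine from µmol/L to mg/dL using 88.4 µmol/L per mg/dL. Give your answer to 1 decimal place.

SCr = 344 / 88.4 = 3.891 mg/dL
CrCl = (140 − 45) × 91 / (72 × 3.891) × 0.85 = 8645.0 / 280.15 × 0.85 ≈ 26.2 mL/min

26.2 mL/min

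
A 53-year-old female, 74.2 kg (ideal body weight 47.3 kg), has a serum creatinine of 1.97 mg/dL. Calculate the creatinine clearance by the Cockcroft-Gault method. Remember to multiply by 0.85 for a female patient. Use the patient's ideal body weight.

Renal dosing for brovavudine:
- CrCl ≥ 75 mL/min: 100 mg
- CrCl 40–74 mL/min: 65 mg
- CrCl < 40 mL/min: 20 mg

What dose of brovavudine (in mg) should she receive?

CrCl = (140 − 53) × 47.3 / (72 × 1.97) × 0.85 = 4115.1 / 141.84 × 0.85 ≈ 24.7 mL/min
CrCl ≈ 25 mL/min → bracket < 40 mL/min.
Dose for this bracket: 20 mg.

20 mg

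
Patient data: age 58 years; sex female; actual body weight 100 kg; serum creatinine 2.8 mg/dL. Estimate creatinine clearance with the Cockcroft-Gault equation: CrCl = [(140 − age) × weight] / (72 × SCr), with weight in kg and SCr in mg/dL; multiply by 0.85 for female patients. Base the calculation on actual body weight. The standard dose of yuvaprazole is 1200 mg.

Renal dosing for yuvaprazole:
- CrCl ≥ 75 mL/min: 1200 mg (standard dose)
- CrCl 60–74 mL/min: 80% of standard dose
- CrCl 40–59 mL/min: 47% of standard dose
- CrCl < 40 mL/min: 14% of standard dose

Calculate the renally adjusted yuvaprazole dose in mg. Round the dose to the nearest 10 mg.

CrCl = (140 − 58) × 100 / (72 × 2.8) × 0.85 = 8200.0 / 201.60 × 0.85 ≈ 34.6 mL/min
CrCl ≈ 35 mL/min → bracket < 40 mL/min.
14% of 1200 mg = 168 mg → 170 mg

170 mg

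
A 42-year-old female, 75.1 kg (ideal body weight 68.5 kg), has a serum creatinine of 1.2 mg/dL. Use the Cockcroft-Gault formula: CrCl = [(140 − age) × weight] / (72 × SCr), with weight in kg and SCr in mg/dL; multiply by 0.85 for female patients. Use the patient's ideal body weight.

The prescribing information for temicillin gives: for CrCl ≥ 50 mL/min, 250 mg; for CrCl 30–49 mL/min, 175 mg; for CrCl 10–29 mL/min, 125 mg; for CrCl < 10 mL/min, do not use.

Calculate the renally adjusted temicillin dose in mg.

250 mg

CrCl = (140 − 42) × 68.5 / (72 × 1.2) × 0.85 = 6713.0 / 86.40 × 0.85 ≈ 66.0 mL/min
CrCl ≈ 66 mL/min → bracket ≥ 50 mL/min.
Dose for this bracket: 250 mg.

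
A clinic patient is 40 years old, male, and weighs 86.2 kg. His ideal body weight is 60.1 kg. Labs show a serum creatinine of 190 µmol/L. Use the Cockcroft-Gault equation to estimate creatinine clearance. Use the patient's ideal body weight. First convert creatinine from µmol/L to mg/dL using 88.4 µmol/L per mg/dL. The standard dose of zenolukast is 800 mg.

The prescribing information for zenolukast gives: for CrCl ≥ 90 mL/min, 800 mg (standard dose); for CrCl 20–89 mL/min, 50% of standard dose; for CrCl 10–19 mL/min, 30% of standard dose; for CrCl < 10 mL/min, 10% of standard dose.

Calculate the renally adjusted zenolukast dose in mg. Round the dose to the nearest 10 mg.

400 mg

SCr = 190 / 88.4 = 2.149 mg/dL
CrCl = (140 − 40) × 60.1 / (72 × 2.149) = 6010.0 / 154.73 ≈ 38.8 mL/min
CrCl ≈ 39 mL/min → bracket 20–89 mL/min.
50% of 800 mg = 400 mg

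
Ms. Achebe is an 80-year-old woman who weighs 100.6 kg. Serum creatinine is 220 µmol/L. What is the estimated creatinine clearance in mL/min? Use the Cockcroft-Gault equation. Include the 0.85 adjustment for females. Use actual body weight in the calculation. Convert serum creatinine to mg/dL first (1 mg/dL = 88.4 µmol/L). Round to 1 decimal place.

28.6 mL/min

SCr = 220 / 88.4 = 2.489 mg/dL
CrCl = (140 − 80) × 100.6 / (72 × 2.489) × 0.85 = 6036.0 / 179.21 × 0.85 ≈ 28.6 mL/min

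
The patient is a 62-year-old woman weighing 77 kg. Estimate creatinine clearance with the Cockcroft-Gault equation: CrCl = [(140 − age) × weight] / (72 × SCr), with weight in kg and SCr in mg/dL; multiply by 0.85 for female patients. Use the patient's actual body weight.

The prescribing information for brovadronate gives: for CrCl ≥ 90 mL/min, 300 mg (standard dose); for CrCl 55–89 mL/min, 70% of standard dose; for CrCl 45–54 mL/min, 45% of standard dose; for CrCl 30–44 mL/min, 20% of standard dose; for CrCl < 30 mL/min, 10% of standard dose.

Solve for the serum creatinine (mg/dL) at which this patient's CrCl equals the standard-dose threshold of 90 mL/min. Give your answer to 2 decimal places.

Standard dose requires CrCl ≥ 90 mL/min.
Set (140 − 62) × 77 × 0.85 / (72 × SCr) = 90
SCr = (140 − 62) × 77 × 0.85 / (72 × 90) = 0.788 mg/dL

0.79 mg/dL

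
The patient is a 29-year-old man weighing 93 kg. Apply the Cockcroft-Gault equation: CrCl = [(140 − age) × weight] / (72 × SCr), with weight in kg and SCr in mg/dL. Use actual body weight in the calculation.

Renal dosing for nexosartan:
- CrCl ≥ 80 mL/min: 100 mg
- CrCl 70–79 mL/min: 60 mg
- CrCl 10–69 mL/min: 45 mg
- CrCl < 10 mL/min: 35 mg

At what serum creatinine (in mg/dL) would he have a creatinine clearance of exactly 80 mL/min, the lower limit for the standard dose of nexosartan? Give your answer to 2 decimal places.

1.79 mg/dL

Standard dose requires CrCl ≥ 80 mL/min.
Set (140 − 29) × 93 / (72 × SCr) = 80
SCr = (140 − 29) × 93 / (72 × 80) = 1.792 mg/dL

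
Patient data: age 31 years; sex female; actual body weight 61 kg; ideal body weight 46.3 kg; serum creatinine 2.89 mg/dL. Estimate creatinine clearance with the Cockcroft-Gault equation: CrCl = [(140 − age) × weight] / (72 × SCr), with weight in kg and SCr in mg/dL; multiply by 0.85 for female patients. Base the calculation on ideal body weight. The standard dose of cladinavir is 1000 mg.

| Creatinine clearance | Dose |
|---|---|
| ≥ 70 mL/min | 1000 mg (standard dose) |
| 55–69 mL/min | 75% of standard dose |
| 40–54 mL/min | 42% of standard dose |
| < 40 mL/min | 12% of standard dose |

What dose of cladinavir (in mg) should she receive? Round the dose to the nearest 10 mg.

120 mg

CrCl = (140 − 31) × 46.3 / (72 × 2.89) × 0.85 = 5046.7 / 208.08 × 0.85 ≈ 20.6 mL/min
CrCl ≈ 21 mL/min → bracket < 40 mL/min.
12% of 1000 mg = 120 mg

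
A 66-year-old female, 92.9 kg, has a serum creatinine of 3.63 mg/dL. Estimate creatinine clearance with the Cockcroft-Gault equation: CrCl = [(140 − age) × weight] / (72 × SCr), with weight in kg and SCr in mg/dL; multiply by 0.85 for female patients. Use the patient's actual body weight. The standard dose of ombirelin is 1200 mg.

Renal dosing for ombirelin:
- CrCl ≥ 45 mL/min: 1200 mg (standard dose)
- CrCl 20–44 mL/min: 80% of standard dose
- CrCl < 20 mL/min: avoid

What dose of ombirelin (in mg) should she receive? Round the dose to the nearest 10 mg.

960 mg

CrCl = (140 − 66) × 92.9 / (72 × 3.63) × 0.85 = 6874.6 / 261.36 × 0.85 ≈ 22.4 mL/min
CrCl ≈ 22 mL/min → bracket 20–44 mL/min.
80% of 1200 mg = 960 mg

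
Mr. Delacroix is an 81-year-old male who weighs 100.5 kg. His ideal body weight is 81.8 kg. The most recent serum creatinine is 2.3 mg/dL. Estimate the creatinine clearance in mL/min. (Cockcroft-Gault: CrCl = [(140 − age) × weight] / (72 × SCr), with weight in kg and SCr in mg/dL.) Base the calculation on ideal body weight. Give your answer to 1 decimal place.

29.1 mL/min

CrCl = (140 − 81) × 81.8 / (72 × 2.3) = 4826.2 / 165.60 ≈ 29.1 mL/min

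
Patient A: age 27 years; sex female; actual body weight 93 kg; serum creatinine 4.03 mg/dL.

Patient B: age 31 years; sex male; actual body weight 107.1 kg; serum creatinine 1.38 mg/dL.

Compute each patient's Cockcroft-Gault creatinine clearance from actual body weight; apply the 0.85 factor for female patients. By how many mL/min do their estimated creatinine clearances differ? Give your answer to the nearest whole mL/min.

87 mL/min

Patient A: CrCl = (140 − 27) × 93 / (72 × 4.03) × 0.85 = 10509.0 / 290.16 × 0.85 ≈ 30.8 mL/min
Patient B: CrCl = (140 − 31) × 107.1 / (72 × 1.38) = 11673.9 / 99.36 ≈ 117.5 mL/min
|30.8 − 117.5| = 86.7 mL/min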